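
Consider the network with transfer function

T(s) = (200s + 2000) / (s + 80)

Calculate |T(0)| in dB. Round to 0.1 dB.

T(0) = 2000 / 80 = 25
20 log₁₀(25) ≈ 27.96 dB

28.0 dB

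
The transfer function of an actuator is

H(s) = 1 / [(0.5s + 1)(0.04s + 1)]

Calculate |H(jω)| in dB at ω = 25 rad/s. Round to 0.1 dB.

At ω = 25 rad/s:
pole (1 + j25·0.5) = 1 + j12.5 → |·| ≈ 12.54, ∠ ≈ 85.43°
pole (1 + j25·0.04) = 1 + j1 → |·| ≈ 1.4142, ∠ ≈ 45.00°
|H| = 1 · 1 / (12.54 · 1.4142) ≈ 0.056389
Gain = 20 log₁₀(0.056389) ≈ -24.98 dB

-25.0 dB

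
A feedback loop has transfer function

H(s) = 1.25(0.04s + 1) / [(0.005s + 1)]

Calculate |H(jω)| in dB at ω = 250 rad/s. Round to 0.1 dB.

At ω = 250 rad/s:
zero (1 + j250·0.04) = 1 + j10 → |·| ≈ 10.05, ∠ ≈ 84.29°
pole (1 + j250·0.005) = 1 + j1.25 → |·| ≈ 1.6008, ∠ ≈ 51.34°
|H| = 1.25 · 10.05 / (1.6008) ≈ 7.8476
Gain = 20 log₁₀(7.8476) ≈ 17.89 dB

17.9 dB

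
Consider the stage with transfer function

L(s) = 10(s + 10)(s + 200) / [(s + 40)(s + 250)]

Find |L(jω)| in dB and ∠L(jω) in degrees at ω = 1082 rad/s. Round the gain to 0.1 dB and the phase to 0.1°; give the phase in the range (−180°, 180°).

At s = jω = j1082:
zero (s+10): 10 + j1082 → |·| = √(10²+1082²) = √1170824 ≈ 1082, ∠ = arctan(1082/10) ≈ 89.47°
zero (s+200): 200 + j1082 → |·| = √(200²+1082²) = √1210724 ≈ 1100.3, ∠ = arctan(1082/200) ≈ 79.53°
pole (s+40): 40 + j1082 → |·| = √(40²+1082²) = √1172324 ≈ 1082.7, ∠ = arctan(1082/40) ≈ 87.88°
pole (s+250): 250 + j1082 → |·| = √(250²+1082²) = √1233224 ≈ 1110.5, ∠ = arctan(1082/250) ≈ 76.99°
|L| = 10 · 1.1905e+06 / 1.2023e+06 ≈ 9.9019
Gain = 20 log₁₀(9.9019) ≈ 19.91 dB
∠L = 169.00° − 164.87° = 4.13°

19.9 dB, 4.1°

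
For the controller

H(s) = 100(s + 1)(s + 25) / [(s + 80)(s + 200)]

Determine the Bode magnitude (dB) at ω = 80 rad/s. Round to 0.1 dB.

28.8 dB

At s = jω = j80:
zero (s+1): 1 + j80 → |·| = √(1²+80²) = √6401 ≈ 80.006, ∠ = arctan(80/1) ≈ 89.28°
zero (s+25): 25 + j80 → |·| = √(25²+80²) = √7025 ≈ 83.815, ∠ = arctan(80/25) ≈ 72.65°
pole (s+80): 80 + j80 → |·| = √(80²+80²) = √12800 ≈ 113.14, ∠ = arctan(80/80) ≈ 45.00°
pole (s+200): 200 + j80 → |·| = √(200²+80²) = √46400 ≈ 215.41, ∠ = arctan(80/200) ≈ 21.80°
|H| = 100 · 6705.7 / 24371 ≈ 27.515
Gain = 20 log₁₀(27.515) ≈ 28.79 dB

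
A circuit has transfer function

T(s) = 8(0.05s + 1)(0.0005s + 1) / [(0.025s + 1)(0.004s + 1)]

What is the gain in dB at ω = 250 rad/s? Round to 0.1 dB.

At ω = 250 rad/s:
zero (1 + j250·0.05) = 1 + j12.5 → |·| ≈ 12.54, ∠ ≈ 85.43°
zero (1 + j250·0.0005) = 1 + j0.125 → |·| ≈ 1.0078, ∠ ≈ 7.13°
pole (1 + j250·0.025) = 1 + j6.25 → |·| ≈ 6.3295, ∠ ≈ 80.91°
pole (1 + j250·0.004) = 1 + j1 → |·| ≈ 1.4142, ∠ ≈ 45.00°
|T| = 8 · 12.54 · 1.0078 / (6.3295 · 1.4142) ≈ 11.295
Gain = 20 log₁₀(11.295) ≈ 21.06 dB

21.1 dB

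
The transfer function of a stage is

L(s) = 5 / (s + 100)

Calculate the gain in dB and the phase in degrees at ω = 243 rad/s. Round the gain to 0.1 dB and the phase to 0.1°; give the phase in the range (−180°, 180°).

At s = jω = j243:
pole (s+100): 100 + j243 → |·| = √(100²+243²) = √69049 ≈ 262.77, ∠ = arctan(243/100) ≈ 67.63°
|L| = 5 / 262.77 ≈ 0.019028
Gain = 20 log₁₀(0.019028) ≈ -34.41 dB
∠L = 0.00° − 67.63° = -67.63°

-34.4 dB, -67.6°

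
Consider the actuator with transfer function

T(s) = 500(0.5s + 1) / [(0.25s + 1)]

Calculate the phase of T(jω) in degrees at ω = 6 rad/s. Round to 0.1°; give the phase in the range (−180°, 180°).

At ω = 6 rad/s:
zero (1 + j6·0.5) = 1 + j3 → |·| ≈ 3.1623, ∠ ≈ 71.57°
pole (1 + j6·0.25) = 1 + j1.5 → |·| ≈ 1.8028, ∠ ≈ 56.31°
∠T = (71.57°) − (56.31°) = 15.26°

15.3°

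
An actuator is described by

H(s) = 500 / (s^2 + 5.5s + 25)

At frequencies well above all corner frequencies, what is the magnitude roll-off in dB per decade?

-40 dB/decade

Each pole contributes −20 dB/decade at high frequency; each zero contributes +20 dB/decade.
Net: 0 zero(s) − 2 pole(s) → -40 dB/decade.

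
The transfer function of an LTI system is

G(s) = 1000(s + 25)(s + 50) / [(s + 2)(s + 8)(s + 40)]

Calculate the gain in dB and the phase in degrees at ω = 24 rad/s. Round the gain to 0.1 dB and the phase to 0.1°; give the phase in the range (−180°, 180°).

36.6 dB, -118.3°

At s = jω = j24:
zero (s+25): 25 + j24 → |·| = √(25²+24²) = √1201 ≈ 34.655, ∠ = arctan(24/25) ≈ 43.83°
zero (s+50): 50 + j24 → |·| = √(50²+24²) = √3076 ≈ 55.462, ∠ = arctan(24/50) ≈ 25.64°
pole (s+2): 2 + j24 → |·| = √(2²+24²) = √580 ≈ 24.083, ∠ = arctan(24/2) ≈ 85.24°
pole (s+8): 8 + j24 → |·| = √(8²+24²) = √640 ≈ 25.298, ∠ = arctan(24/8) ≈ 71.57°
pole (s+40): 40 + j24 → |·| = √(40²+24²) = √2176 ≈ 46.648, ∠ = arctan(24/40) ≈ 30.96°
|G| = 1000 · 1922 / 28420 ≈ 67.628
Gain = 20 log₁₀(67.628) ≈ 36.60 dB
∠G = 69.47° − 187.77° = -118.30°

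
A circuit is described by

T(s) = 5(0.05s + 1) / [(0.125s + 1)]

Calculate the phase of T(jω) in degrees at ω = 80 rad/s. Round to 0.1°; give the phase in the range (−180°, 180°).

At ω = 80 rad/s:
zero (1 + j80·0.05) = 1 + j4 → |·| ≈ 4.1231, ∠ ≈ 75.96°
pole (1 + j80·0.125) = 1 + j10 → |·| ≈ 10.05, ∠ ≈ 84.29°
∠T = (75.96°) − (84.29°) = -8.33°

-8.3°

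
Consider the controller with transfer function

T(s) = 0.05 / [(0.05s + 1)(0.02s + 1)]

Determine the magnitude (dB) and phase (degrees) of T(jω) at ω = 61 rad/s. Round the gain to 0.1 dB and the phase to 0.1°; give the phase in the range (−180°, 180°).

-40.1 dB, -122.5°

At ω = 61 rad/s:
pole (1 + j61·0.05) = 1 + j3.05 → |·| ≈ 3.2098, ∠ ≈ 71.85°
pole (1 + j61·0.02) = 1 + j1.22 → |·| ≈ 1.5775, ∠ ≈ 50.66°
|T| = 0.05 · 1 / (3.2098 · 1.5775) ≈ 0.0098747
Gain = 20 log₁₀(0.0098747) ≈ -40.11 dB
∠T = (0°) − (71.85° + 50.66°) = -122.51°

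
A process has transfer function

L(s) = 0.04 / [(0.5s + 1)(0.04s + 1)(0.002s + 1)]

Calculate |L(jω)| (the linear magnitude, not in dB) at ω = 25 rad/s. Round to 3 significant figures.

At ω = 25 rad/s:
pole (1 + j25·0.5) = 1 + j12.5 → |·| ≈ 12.54, ∠ ≈ 85.43°
pole (1 + j25·0.04) = 1 + j1 → |·| ≈ 1.4142, ∠ ≈ 45.00°
pole (1 + j25·0.002) = 1 + j0.05 → |·| ≈ 1.0012, ∠ ≈ 2.86°
|L| = 0.04 · 1 / (12.54 · 1.4142 · 1.0012) ≈ 0.0022528

0.00225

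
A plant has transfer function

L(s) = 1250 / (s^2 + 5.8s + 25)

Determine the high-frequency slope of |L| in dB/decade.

-40 dB/decade

Each pole contributes −20 dB/decade at high frequency; each zero contributes +20 dB/decade.
Net: 0 zero(s) − 2 pole(s) → -40 dB/decade.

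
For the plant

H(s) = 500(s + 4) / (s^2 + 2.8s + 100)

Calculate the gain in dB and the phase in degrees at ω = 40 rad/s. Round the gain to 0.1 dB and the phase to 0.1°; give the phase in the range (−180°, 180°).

22.5 dB, -91.4°

At s = jω = j40:
zero (s+4): 4 + j40 → |·| = √(4²+40²) = √1616 ≈ 40.2, ∠ = arctan(40/4) ≈ 84.29°
quadratic: (j40)² + 2.8·j40 + 100 = -1500 + j112 → |·| ≈ 1504.2, ∠ ≈ 175.73°
|H| = 500 · 40.2 / 1504.2 ≈ 13.363
Gain = 20 log₁₀(13.363) ≈ 22.52 dB
∠H = 84.29° − 175.73° = -91.44°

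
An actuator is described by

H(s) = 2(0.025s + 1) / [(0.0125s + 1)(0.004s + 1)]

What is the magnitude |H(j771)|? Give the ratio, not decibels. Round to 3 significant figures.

At ω = 771 rad/s:
zero (1 + j771·0.025) = 1 + j19.275 → |·| ≈ 19.301, ∠ ≈ 87.03°
pole (1 + j771·0.0125) = 1 + j9.6375 → |·| ≈ 9.6892, ∠ ≈ 84.08°
pole (1 + j771·0.004) = 1 + j3.084 → |·| ≈ 3.2421, ∠ ≈ 72.03°
|H| = 2 · 19.301 / (9.6892 · 3.2421) ≈ 1.2288

1.23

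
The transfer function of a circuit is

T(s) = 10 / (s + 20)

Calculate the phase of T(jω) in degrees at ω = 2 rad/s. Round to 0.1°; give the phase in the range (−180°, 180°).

-5.7°

At s = jω = j2:
pole (s+20): 20 + j2 → |·| = √(20²+2²) = √404 ≈ 20.1, ∠ = arctan(2/20) ≈ 5.71°
∠T = 0.00° − 5.71° = -5.71°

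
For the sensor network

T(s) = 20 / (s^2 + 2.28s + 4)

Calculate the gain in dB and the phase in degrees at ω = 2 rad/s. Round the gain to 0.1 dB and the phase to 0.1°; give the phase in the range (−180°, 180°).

12.8 dB, -90.0°

At s = jω = j2:
quadratic: (j2)² + 2.28·j2 + 4 = 0 + j4.56 → |·| ≈ 4.56, ∠ ≈ 90.00°
|T| = 20 / 4.56 ≈ 4.386
Gain = 20 log₁₀(4.386) ≈ 12.84 dB
∠T = 0.00° − 90.00° = -90.00°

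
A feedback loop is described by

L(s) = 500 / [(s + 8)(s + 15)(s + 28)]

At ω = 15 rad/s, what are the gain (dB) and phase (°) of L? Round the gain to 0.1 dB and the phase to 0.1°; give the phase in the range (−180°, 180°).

At s = jω = j15:
pole (s+8): 8 + j15 → |·| = √(8²+15²) = √289 ≈ 17, ∠ = arctan(15/8) ≈ 61.93°
pole (s+15): 15 + j15 → |·| = √(15²+15²) = √450 ≈ 21.213, ∠ = arctan(15/15) ≈ 45.00°
pole (s+28): 28 + j15 → |·| = √(28²+15²) = √1009 ≈ 31.765, ∠ = arctan(15/28) ≈ 28.18°
|L| = 500 / 11455 ≈ 0.043649
Gain = 20 log₁₀(0.043649) ≈ -27.20 dB
∠L = 0.00° − 135.11° = -135.11°

-27.2 dB, -135.1°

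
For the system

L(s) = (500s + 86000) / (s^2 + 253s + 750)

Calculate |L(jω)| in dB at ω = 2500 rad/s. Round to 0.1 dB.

-14.0 dB

Substitute s = j2500:
Numerator: 500(j2500) + 86000 = 86000 + j1250000
Denominator: (j2500)^2 + 253(j2500) + 750 = -6249250 + j632500
|N| = √(86000² + 1250000²) ≈ 1.253e+06, ∠N ≈ 86.06°
|D| = √(6249250² + 632500²) ≈ 6.2812e+06, ∠D ≈ 174.22°
|L| = 1.253e+06 / 6.2812e+06 ≈ 0.19948
Gain = 20 log₁₀(0.19948) ≈ -14.00 dB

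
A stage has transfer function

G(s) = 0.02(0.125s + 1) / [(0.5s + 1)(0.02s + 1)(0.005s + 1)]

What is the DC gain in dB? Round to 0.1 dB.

G(0) = 0.02 · 1 / 1 = 0.02
20 log₁₀(0.02) ≈ -33.98 dB

-34.0 dB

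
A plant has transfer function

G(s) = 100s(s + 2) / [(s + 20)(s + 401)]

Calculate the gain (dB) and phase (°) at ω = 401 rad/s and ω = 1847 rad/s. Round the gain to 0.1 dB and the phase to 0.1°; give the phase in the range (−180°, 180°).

ω = 401: 37.0 dB, 47.6°; ω = 1847: 39.8 dB, 12.8°

At s = jω = j401:
zero (s+2): 2 + j401 → |·| = √(2²+401²) = √160805 ≈ 401, ∠ = arctan(401/2) ≈ 89.71°
zero at origin: s = j401 → |·| = 401, ∠ = 90.00°
pole (s+20): 20 + j401 → |·| = √(20²+401²) = √161201 ≈ 401.5, ∠ = arctan(401/20) ≈ 87.14°
pole (s+401): 401 + j401 → |·| = √(401²+401²) = √321602 ≈ 567.1, ∠ = arctan(401/401) ≈ 45.00°
|G| = 100 · 1.608e+05 / 2.2769e+05 ≈ 70.622
Gain = 20 log₁₀(70.622) ≈ 36.98 dB
∠G = 179.71° − 132.14° = 47.57°

At s = jω = j1847:
zero (s+2): 2 + j1847 → |·| = √(2²+1847²) = √3411413 ≈ 1847, ∠ = arctan(1847/2) ≈ 89.94°
zero at origin: s = j1847 → |·| = 1847, ∠ = 90.00°
pole (s+20): 20 + j1847 → |·| = √(20²+1847²) = √3411809 ≈ 1847.1, ∠ = arctan(1847/20) ≈ 89.38°
pole (s+401): 401 + j1847 → |·| = √(401²+1847²) = √3572210 ≈ 1890, ∠ = arctan(1847/401) ≈ 77.75°
|G| = 100 · 3.4114e+06 / 3.491e+06 ≈ 97.72
Gain = 20 log₁₀(97.72) ≈ 39.80 dB
∠G = 179.94° − 167.13° = 12.81°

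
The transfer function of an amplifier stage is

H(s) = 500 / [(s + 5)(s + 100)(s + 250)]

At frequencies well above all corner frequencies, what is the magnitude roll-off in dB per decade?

-60 dB/decade

Each pole contributes −20 dB/decade at high frequency; each zero contributes +20 dB/decade.
Net: 0 zero(s) − 3 pole(s) → -60 dB/decade.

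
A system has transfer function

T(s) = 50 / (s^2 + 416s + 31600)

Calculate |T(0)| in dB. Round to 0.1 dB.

T(0) = 50 / 31600 ≈ 0.0015823
20 log₁₀(0.0015823) ≈ -56.01 dB

-56.0 dB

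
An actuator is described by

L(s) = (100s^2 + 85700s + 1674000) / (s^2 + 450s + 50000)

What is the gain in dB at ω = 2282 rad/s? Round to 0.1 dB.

40.5 dB

Substitute s = j2282:
Numerator: 100(j2282)^2 + 85700(j2282) + 1674000 = -519078400 + j195567400
Denominator: (j2282)^2 + 450(j2282) + 50000 = -5157524 + j1026900
|N| = √(519078400² + 195567400²) ≈ 5.547e+08, ∠N ≈ 159.36°
|D| = √(5157524² + 1026900²) ≈ 5.2588e+06, ∠D ≈ 168.74°
|L| = 5.547e+08 / 5.2588e+06 ≈ 105.48
Gain = 20 log₁₀(105.48) ≈ 40.46 dB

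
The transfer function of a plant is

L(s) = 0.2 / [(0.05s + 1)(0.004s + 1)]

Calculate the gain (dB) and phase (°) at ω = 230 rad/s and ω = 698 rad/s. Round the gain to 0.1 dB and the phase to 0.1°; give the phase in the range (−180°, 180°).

At ω = 230 rad/s:
pole (1 + j230·0.05) = 1 + j11.5 → |·| ≈ 11.543, ∠ ≈ 85.03°
pole (1 + j230·0.004) = 1 + j0.92 → |·| ≈ 1.3588, ∠ ≈ 42.61°
|L| = 0.2 · 1 / (11.543 · 1.3588) ≈ 0.012751
Gain = 20 log₁₀(0.012751) ≈ -37.89 dB
∠L = (0°) − (85.03° + 42.61°) = -127.64°

At ω = 698 rad/s:
pole (1 + j698·0.05) = 1 + j34.9 → |·| ≈ 34.914, ∠ ≈ 88.36°
pole (1 + j698·0.004) = 1 + j2.792 → |·| ≈ 2.9657, ∠ ≈ 70.29°
|L| = 0.2 · 1 / (34.914 · 2.9657) ≈ 0.0019315
Gain = 20 log₁₀(0.0019315) ≈ -54.28 dB
∠L = (0°) − (88.36° + 70.29°) = -158.65°

ω = 230: -37.9 dB, -127.6°; ω = 698: -54.3 dB, -158.7°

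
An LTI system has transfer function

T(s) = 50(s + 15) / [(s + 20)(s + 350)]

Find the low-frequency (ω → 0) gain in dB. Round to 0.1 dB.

T(0) = 50·15 / (20·350) ≈ 0.10714
20 log₁₀(0.10714) ≈ -19.40 dB

-19.4 dB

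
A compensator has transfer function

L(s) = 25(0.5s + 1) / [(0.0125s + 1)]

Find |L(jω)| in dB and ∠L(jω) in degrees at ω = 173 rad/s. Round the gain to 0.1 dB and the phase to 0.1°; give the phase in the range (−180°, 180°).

At ω = 173 rad/s:
zero (1 + j173·0.5) = 1 + j86.5 → |·| ≈ 86.506, ∠ ≈ 89.34°
pole (1 + j173·0.0125) = 1 + j2.1625 → |·| ≈ 2.3825, ∠ ≈ 65.18°
|L| = 25 · 86.506 / (2.3825) ≈ 907.72
Gain = 20 log₁₀(907.72) ≈ 59.16 dB
∠L = (89.34°) − (65.18°) = 24.16°

59.2 dB, 24.2°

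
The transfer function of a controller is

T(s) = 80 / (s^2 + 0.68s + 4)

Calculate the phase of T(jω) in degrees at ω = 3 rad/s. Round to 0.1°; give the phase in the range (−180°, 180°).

At s = jω = j3:
quadratic: (j3)² + 0.68·j3 + 4 = -5 + j2.04 → |·| ≈ 5.4001, ∠ ≈ 157.80°
∠T = 0.00° − 157.80° = -157.80°

-157.8°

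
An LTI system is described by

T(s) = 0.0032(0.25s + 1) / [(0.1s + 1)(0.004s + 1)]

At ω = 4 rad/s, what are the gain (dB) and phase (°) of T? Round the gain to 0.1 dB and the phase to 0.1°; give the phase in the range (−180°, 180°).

At ω = 4 rad/s:
zero (1 + j4·0.25) = 1 + j1 → |·| ≈ 1.4142, ∠ ≈ 45.00°
pole (1 + j4·0.1) = 1 + j0.4 → |·| ≈ 1.077, ∠ ≈ 21.80°
pole (1 + j4·0.004) = 1 + j0.016 → |·| ≈ 1.0001, ∠ ≈ 0.92°
|T| = 0.0032 · 1.4142 / (1.077 · 1.0001) ≈ 0.0042015
Gain = 20 log₁₀(0.0042015) ≈ -47.53 dB
∠T = (45.00°) − (21.80° + 0.92°) = 22.28°

-47.5 dB, 22.3°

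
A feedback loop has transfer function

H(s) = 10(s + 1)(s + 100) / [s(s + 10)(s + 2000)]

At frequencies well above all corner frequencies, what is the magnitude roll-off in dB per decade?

-20 dB/decade

Each pole contributes −20 dB/decade at high frequency; each zero contributes +20 dB/decade.
Net: 2 zero(s) − 3 pole(s) → -20 dB/decade.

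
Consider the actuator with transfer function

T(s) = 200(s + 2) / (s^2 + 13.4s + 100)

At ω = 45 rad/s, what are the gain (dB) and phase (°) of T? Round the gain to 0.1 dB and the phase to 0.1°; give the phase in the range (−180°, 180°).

At s = jω = j45:
zero (s+2): 2 + j45 → |·| = √(2²+45²) = √2029 ≈ 45.044, ∠ = arctan(45/2) ≈ 87.46°
quadratic: (j45)² + 13.4·j45 + 100 = -1925 + j603 → |·| ≈ 2017.2, ∠ ≈ 162.61°
|T| = 200 · 45.044 / 2017.2 ≈ 4.466
Gain = 20 log₁₀(4.466) ≈ 13.00 dB
∠T = 87.46° − 162.61° = -75.15°

13.0 dB, -75.2°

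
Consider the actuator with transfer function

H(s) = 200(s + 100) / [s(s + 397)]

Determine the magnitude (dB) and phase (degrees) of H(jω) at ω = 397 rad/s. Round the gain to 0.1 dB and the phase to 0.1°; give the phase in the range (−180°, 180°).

At s = jω = j397:
zero (s+100): 100 + j397 → |·| = √(100²+397²) = √167609 ≈ 409.4, ∠ = arctan(397/100) ≈ 75.86°
pole (s+397): 397 + j397 → |·| = √(397²+397²) = √315218 ≈ 561.44, ∠ = arctan(397/397) ≈ 45.00°
pole at origin: |s| = 397, ∠ = 90.00° (in denominator)
|H| = 200 · 409.4 / 2.2289e+05 ≈ 0.36736
Gain = 20 log₁₀(0.36736) ≈ -8.70 dB
∠H = 75.86° − 135.00° = -59.14°

-8.7 dB, -59.1°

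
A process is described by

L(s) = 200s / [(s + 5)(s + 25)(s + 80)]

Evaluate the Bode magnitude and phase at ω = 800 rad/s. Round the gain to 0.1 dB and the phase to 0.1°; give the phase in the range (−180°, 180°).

At s = jω = j800:
zero at origin: s = j800 → |·| = 800, ∠ = 90.00°
pole (s+5): 5 + j800 → |·| = √(5²+800²) = √640025 ≈ 800.02, ∠ = arctan(800/5) ≈ 89.64°
pole (s+25): 25 + j800 → |·| = √(25²+800²) = √640625 ≈ 800.39, ∠ = arctan(800/25) ≈ 88.21°
pole (s+80): 80 + j800 → |·| = √(80²+800²) = √646400 ≈ 803.99, ∠ = arctan(800/80) ≈ 84.29°
|L| = 200 · 800 / 5.1482e+08 ≈ 0.00031079
Gain = 20 log₁₀(0.00031079) ≈ -70.15 dB
∠L = 90.00° − 262.14° = -172.14°

-70.2 dB, -172.1°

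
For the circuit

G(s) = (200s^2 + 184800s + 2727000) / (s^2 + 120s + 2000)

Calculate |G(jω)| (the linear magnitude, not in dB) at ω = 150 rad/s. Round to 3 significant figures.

Substitute s = j150:
Numerator: 200(j150)^2 + 184800(j150) + 2727000 = -1773000 + j27720000
Denominator: (j150)^2 + 120(j150) + 2000 = -20500 + j18000
|N| = √(1773000² + 27720000²) ≈ 2.7777e+07, ∠N ≈ 93.66°
|D| = √(20500² + 18000²) ≈ 27281, ∠D ≈ 138.72°
|G| = 2.7777e+07 / 27281 ≈ 1018.2

1.02e+03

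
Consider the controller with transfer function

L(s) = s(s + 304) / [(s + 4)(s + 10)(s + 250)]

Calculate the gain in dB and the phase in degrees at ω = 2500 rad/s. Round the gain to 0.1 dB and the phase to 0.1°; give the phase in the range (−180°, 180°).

-67.9 dB, -90.9°

At s = jω = j2500:
zero (s+304): 304 + j2500 → |·| = √(304²+2500²) = √6342416 ≈ 2518.4, ∠ = arctan(2500/304) ≈ 83.07°
zero at origin: s = j2500 → |·| = 2500, ∠ = 90.00°
pole (s+4): 4 + j2500 → |·| = √(4²+2500²) = √6250016 ≈ 2500, ∠ = arctan(2500/4) ≈ 89.91°
pole (s+10): 10 + j2500 → |·| = √(10²+2500²) = √6250100 ≈ 2500, ∠ = arctan(2500/10) ≈ 89.77°
pole (s+250): 250 + j2500 → |·| = √(250²+2500²) = √6312500 ≈ 2512.5, ∠ = arctan(2500/250) ≈ 84.29°
|L| = 1 · 6.296e+06 / 1.5703e+10 ≈ 0.00040094
Gain = 20 log₁₀(0.00040094) ≈ -67.94 dB
∠L = 173.07° − 263.97° = -90.90°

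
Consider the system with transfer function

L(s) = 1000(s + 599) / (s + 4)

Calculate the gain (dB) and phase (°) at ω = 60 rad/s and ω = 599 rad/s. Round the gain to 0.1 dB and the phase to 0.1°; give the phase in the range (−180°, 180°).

ω = 60: 80.0 dB, -80.5°; ω = 599: 63.0 dB, -44.6°

At s = jω = j60:
zero (s+599): 599 + j60 → |·| = √(599²+60²) = √362401 ≈ 602, ∠ = arctan(60/599) ≈ 5.72°
pole (s+4): 4 + j60 → |·| = √(4²+60²) = √3616 ≈ 60.133, ∠ = arctan(60/4) ≈ 86.19°
|L| = 1000 · 602 / 60.133 ≈ 10011
Gain = 20 log₁₀(10011) ≈ 80.01 dB
∠L = 5.72° − 86.19° = -80.47°

At s = jω = j599:
zero (s+599): 599 + j599 → |·| = √(599²+599²) = √717602 ≈ 847.11, ∠ = arctan(599/599) ≈ 45.00°
pole (s+4): 4 + j599 → |·| = √(4²+599²) = √358817 ≈ 599.01, ∠ = arctan(599/4) ≈ 89.62°
|L| = 1000 · 847.11 / 599.01 ≈ 1414.2
Gain = 20 log₁₀(1414.2) ≈ 63.01 dB
∠L = 45.00° − 89.62° = -44.62°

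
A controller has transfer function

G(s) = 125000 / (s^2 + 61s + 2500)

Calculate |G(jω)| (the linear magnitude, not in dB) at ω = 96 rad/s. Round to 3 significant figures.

At s = jω = j96:
quadratic: (j96)² + 61·j96 + 2500 = -6716 + j5856 → |·| ≈ 8910.5, ∠ ≈ 138.91°
|G| = 125000 / 8910.5 ≈ 14.028

14.0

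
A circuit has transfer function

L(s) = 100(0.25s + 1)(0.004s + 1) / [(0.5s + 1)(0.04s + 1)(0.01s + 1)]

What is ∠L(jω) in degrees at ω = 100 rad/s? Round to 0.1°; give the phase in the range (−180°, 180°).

At ω = 100 rad/s:
zero (1 + j100·0.25) = 1 + j25 → |·| ≈ 25.02, ∠ ≈ 87.71°
zero (1 + j100·0.004) = 1 + j0.4 → |·| ≈ 1.077, ∠ ≈ 21.80°
pole (1 + j100·0.5) = 1 + j50 → |·| ≈ 50.01, ∠ ≈ 88.85°
pole (1 + j100·0.04) = 1 + j4 → |·| ≈ 4.1231, ∠ ≈ 75.96°
pole (1 + j100·0.01) = 1 + j1 → |·| ≈ 1.4142, ∠ ≈ 45.00°
∠L = (87.71° + 21.80°) − (88.85° + 75.96° + 45.00°) = -100.30°

-100.3°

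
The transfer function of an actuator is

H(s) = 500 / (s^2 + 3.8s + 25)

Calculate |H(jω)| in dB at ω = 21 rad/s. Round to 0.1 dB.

At s = jω = j21:
quadratic: (j21)² + 3.8·j21 + 25 = -416 + j79.8 → |·| ≈ 423.58, ∠ ≈ 169.14°
|H| = 500 / 423.58 ≈ 1.1804
Gain = 20 log₁₀(1.1804) ≈ 1.44 dB

1.4 dB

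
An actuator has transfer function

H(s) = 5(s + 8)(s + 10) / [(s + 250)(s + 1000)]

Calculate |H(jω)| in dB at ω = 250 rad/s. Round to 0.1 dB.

At s = jω = j250:
zero (s+8): 8 + j250 → |·| = √(8²+250²) = √62564 ≈ 250.13, ∠ = arctan(250/8) ≈ 88.17°
zero (s+10): 10 + j250 → |·| = √(10²+250²) = √62600 ≈ 250.2, ∠ = arctan(250/10) ≈ 87.71°
pole (s+250): 250 + j250 → |·| = √(250²+250²) = √125000 ≈ 353.55, ∠ = arctan(250/250) ≈ 45.00°
pole (s+1000): 1000 + j250 → |·| = √(1000²+250²) = √1062500 ≈ 1030.8, ∠ = arctan(250/1000) ≈ 14.04°
|H| = 5 · 62583 / 3.6444e+05 ≈ 0.85862
Gain = 20 log₁₀(0.85862) ≈ -1.32 dB

-1.3 dB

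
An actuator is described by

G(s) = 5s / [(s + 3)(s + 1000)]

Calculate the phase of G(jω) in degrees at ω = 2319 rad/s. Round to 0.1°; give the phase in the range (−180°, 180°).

-66.6°

At s = jω = j2319:
zero at origin: s = j2319 → |·| = 2319, ∠ = 90.00°
pole (s+3): 3 + j2319 → |·| = √(3²+2319²) = √5377770 ≈ 2319, ∠ = arctan(2319/3) ≈ 89.93°
pole (s+1000): 1000 + j2319 → |·| = √(1000²+2319²) = √6377761 ≈ 2525.4, ∠ = arctan(2319/1000) ≈ 66.67°
∠G = 90.00° − 156.60° = -66.60°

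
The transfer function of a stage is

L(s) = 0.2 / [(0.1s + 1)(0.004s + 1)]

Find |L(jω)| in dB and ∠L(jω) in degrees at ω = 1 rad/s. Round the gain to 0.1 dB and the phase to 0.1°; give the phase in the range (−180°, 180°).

At ω = 1 rad/s:
pole (1 + j1·0.1) = 1 + j0.1 → |·| ≈ 1.005, ∠ ≈ 5.71°
pole (1 + j1·0.004) = 1 + j0.004 → |·| ≈ 1, ∠ ≈ 0.23°
|L| = 0.2 · 1 / (1.005 · 1) ≈ 0.199
Gain = 20 log₁₀(0.199) ≈ -14.02 dB
∠L = (0°) − (5.71° + 0.23°) = -5.94°

-14.0 dB, -5.9°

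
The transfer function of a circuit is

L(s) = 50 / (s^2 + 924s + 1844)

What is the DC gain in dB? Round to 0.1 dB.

L(0) = 50 / 1844 ≈ 0.027115
20 log₁₀(0.027115) ≈ -31.34 dB

-31.3 dB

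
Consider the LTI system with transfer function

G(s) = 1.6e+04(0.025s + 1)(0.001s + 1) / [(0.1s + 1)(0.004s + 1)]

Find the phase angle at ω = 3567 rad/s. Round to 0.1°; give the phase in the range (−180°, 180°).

At ω = 3567 rad/s:
zero (1 + j3567·0.025) = 1 + j89.175 → |·| ≈ 89.181, ∠ ≈ 89.36°
zero (1 + j3567·0.001) = 1 + j3.567 → |·| ≈ 3.7045, ∠ ≈ 74.34°
pole (1 + j3567·0.1) = 1 + j356.7 → |·| ≈ 356.7, ∠ ≈ 89.84°
pole (1 + j3567·0.004) = 1 + j14.268 → |·| ≈ 14.303, ∠ ≈ 85.99°
∠G = (89.36° + 74.34°) − (89.84° + 85.99°) = -12.13°

-12.1°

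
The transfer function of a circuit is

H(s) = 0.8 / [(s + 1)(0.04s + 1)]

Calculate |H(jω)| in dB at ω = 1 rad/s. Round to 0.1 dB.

At ω = 1 rad/s:
pole (1 + j1·1) = 1 + j1 → |·| ≈ 1.4142, ∠ ≈ 45.00°
pole (1 + j1·0.04) = 1 + j0.04 → |·| ≈ 1.0008, ∠ ≈ 2.29°
|H| = 0.8 · 1 / (1.4142 · 1.0008) ≈ 0.56524
Gain = 20 log₁₀(0.56524) ≈ -4.96 dB

-5.0 dB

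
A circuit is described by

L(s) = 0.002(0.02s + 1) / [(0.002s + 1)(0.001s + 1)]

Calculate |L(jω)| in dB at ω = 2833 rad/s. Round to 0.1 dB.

-43.7 dB

At ω = 2833 rad/s:
zero (1 + j2833·0.02) = 1 + j56.66 → |·| ≈ 56.669, ∠ ≈ 88.99°
pole (1 + j2833·0.002) = 1 + j5.666 → |·| ≈ 5.7536, ∠ ≈ 79.99°
pole (1 + j2833·0.001) = 1 + j2.833 → |·| ≈ 3.0043, ∠ ≈ 70.56°
|L| = 0.002 · 56.669 / (5.7536 · 3.0043) ≈ 0.0065568
Gain = 20 log₁₀(0.0065568) ≈ -43.67 dB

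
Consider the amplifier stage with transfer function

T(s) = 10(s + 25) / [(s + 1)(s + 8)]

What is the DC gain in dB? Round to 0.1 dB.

29.9 dB

T(0) = 10·25 / (1·8) = 31.25
20 log₁₀(31.25) ≈ 29.90 dB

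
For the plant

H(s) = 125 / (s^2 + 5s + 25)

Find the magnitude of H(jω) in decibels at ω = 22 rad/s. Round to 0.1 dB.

-11.5 dB

At s = jω = j22:
quadratic: (j22)² + 5·j22 + 25 = -459 + j110 → |·| ≈ 472, ∠ ≈ 166.52°
|H| = 125 / 472 ≈ 0.26483
Gain = 20 log₁₀(0.26483) ≈ -11.54 dB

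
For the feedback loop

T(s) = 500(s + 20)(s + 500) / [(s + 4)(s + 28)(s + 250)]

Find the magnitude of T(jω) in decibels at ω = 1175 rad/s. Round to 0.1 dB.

-6.9 dB

At s = jω = j1175:
zero (s+20): 20 + j1175 → |·| = √(20²+1175²) = √1381025 ≈ 1175.2, ∠ = arctan(1175/20) ≈ 89.02°
zero (s+500): 500 + j1175 → |·| = √(500²+1175²) = √1630625 ≈ 1277, ∠ = arctan(1175/500) ≈ 66.95°
pole (s+4): 4 + j1175 → |·| = √(4²+1175²) = √1380641 ≈ 1175, ∠ = arctan(1175/4) ≈ 89.80°
pole (s+28): 28 + j1175 → |·| = √(28²+1175²) = √1381409 ≈ 1175.3, ∠ = arctan(1175/28) ≈ 88.63°
pole (s+250): 250 + j1175 → |·| = √(250²+1175²) = √1443125 ≈ 1201.3, ∠ = arctan(1175/250) ≈ 77.99°
|T| = 500 · 1.5007e+06 / 1.659e+09 ≈ 0.45229
Gain = 20 log₁₀(0.45229) ≈ -6.89 dB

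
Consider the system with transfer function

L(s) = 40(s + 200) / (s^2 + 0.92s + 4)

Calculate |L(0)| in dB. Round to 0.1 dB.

L(0) = 40·200 / 4 = 2000
20 log₁₀(2000) ≈ 66.02 dB

66.0 dB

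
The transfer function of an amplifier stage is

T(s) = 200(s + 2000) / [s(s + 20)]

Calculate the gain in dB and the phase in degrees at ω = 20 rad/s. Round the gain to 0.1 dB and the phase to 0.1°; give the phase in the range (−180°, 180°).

At s = jω = j20:
zero (s+2000): 2000 + j20 → |·| = √(2000²+20²) = √4000400 ≈ 2000.1, ∠ = arctan(20/2000) ≈ 0.57°
pole (s+20): 20 + j20 → |·| = √(20²+20²) = √800 ≈ 28.284, ∠ = arctan(20/20) ≈ 45.00°
pole at origin: |s| = 20, ∠ = 90.00° (in denominator)
|T| = 200 · 2000.1 / 565.68 ≈ 707.15
Gain = 20 log₁₀(707.15) ≈ 56.99 dB
∠T = 0.57° − 135.00° = -134.43°

57.0 dB, -134.4°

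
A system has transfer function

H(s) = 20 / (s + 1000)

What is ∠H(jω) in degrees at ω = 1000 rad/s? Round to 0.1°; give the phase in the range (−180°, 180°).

Substitute s = j1000:
Numerator: 20 = 20 + j0
Denominator: (j1000) + 1000 = 1000 + j1000
|N| = √(20² + 0²) ≈ 20, ∠N ≈ 0.00°
|D| = √(1000² + 1000²) ≈ 1414.2, ∠D ≈ 45.00°
∠H = 0.00° − 45.00° = -45.00°

-45.0°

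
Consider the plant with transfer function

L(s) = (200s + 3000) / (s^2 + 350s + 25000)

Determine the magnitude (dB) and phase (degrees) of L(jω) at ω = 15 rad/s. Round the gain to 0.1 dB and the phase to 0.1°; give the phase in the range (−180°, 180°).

-15.5 dB, 33.0°

Substitute s = j15:
Numerator: 200(j15) + 3000 = 3000 + j3000
Denominator: (j15)^2 + 350(j15) + 25000 = 24775 + j5250
|N| = √(3000² + 3000²) ≈ 4242.6, ∠N ≈ 45.00°
|D| = √(24775² + 5250²) ≈ 25325, ∠D ≈ 11.96°
|L| = 4242.6 / 25325 ≈ 0.16753
Gain = 20 log₁₀(0.16753) ≈ -15.52 dB
∠L = 45.00° − 11.96° = 33.04°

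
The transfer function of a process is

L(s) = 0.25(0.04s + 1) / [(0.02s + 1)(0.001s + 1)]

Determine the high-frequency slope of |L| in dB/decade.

-20 dB/decade

Each pole contributes −20 dB/decade at high frequency; each zero contributes +20 dB/decade.
Net: 1 zero(s) − 2 pole(s) → -20 dB/decade.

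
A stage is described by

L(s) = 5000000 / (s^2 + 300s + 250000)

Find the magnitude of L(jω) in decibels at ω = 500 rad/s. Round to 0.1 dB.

At s = jω = j500:
quadratic: (j500)² + 300·j500 + 250000 = 0 + j150000 → |·| ≈ 1.5e+05, ∠ ≈ 90.00°
|L| = 5000000 / 1.5e+05 ≈ 33.333
Gain = 20 log₁₀(33.333) ≈ 30.46 dB

30.5 dB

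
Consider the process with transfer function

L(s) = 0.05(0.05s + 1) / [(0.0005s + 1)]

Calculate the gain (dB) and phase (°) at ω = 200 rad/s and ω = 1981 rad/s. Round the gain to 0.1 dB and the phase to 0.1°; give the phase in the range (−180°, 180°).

At ω = 200 rad/s:
zero (1 + j200·0.05) = 1 + j10 → |·| ≈ 10.05, ∠ ≈ 84.29°
pole (1 + j200·0.0005) = 1 + j0.1 → |·| ≈ 1.005, ∠ ≈ 5.71°
|L| = 0.05 · 10.05 / (1.005) ≈ 0.5
Gain = 20 log₁₀(0.5) ≈ -6.02 dB
∠L = (84.29°) − (5.71°) = 78.58°

At ω = 1981 rad/s:
zero (1 + j1981·0.05) = 1 + j99.05 → |·| ≈ 99.055, ∠ ≈ 89.42°
pole (1 + j1981·0.0005) = 1 + j0.9905 → |·| ≈ 1.4075, ∠ ≈ 44.73°
|L| = 0.05 · 99.055 / (1.4075) ≈ 3.5188
Gain = 20 log₁₀(3.5188) ≈ 10.93 dB
∠L = (89.42°) − (44.73°) = 44.69°

ω = 200: -6.0 dB, 78.6°; ω = 1981: 10.9 dB, 44.7°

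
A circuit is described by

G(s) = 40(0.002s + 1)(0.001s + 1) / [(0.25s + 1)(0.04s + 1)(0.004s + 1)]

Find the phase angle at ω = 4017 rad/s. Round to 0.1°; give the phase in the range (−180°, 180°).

At ω = 4017 rad/s:
zero (1 + j4017·0.002) = 1 + j8.034 → |·| ≈ 8.096, ∠ ≈ 82.90°
zero (1 + j4017·0.001) = 1 + j4.017 → |·| ≈ 4.1396, ∠ ≈ 76.02°
pole (1 + j4017·0.25) = 1 + j1004.25 → |·| ≈ 1004.3, ∠ ≈ 89.94°
pole (1 + j4017·0.04) = 1 + j160.68 → |·| ≈ 160.68, ∠ ≈ 89.64°
pole (1 + j4017·0.004) = 1 + j16.068 → |·| ≈ 16.099, ∠ ≈ 86.44°
∠G = (82.90° + 76.02°) − (89.94° + 89.64° + 86.44°) = -107.10°

-107.1°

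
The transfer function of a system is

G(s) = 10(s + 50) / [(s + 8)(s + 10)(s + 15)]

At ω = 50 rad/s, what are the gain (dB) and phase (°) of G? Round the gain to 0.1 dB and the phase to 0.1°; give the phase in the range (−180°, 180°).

At s = jω = j50:
zero (s+50): 50 + j50 → |·| = √(50²+50²) = √5000 ≈ 70.711, ∠ = arctan(50/50) ≈ 45.00°
pole (s+8): 8 + j50 → |·| = √(8²+50²) = √2564 ≈ 50.636, ∠ = arctan(50/8) ≈ 80.91°
pole (s+10): 10 + j50 → |·| = √(10²+50²) = √2600 ≈ 50.99, ∠ = arctan(50/10) ≈ 78.69°
pole (s+15): 15 + j50 → |·| = √(15²+50²) = √2725 ≈ 52.202, ∠ = arctan(50/15) ≈ 73.30°
|G| = 10 · 70.711 / 1.3478e+05 ≈ 0.0052464
Gain = 20 log₁₀(0.0052464) ≈ -45.60 dB
∠G = 45.00° − 232.90° = -187.90° ≡ 172.10° (principal value)

-45.6 dB, 172.1°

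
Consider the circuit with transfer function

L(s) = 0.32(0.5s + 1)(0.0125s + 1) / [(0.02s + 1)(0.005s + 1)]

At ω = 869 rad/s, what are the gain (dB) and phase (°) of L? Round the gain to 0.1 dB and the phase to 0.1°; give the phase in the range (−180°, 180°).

25.8 dB, 10.9°

At ω = 869 rad/s:
zero (1 + j869·0.5) = 1 + j434.5 → |·| ≈ 434.5, ∠ ≈ 89.87°
zero (1 + j869·0.0125) = 1 + j10.8625 → |·| ≈ 10.908, ∠ ≈ 84.74°
pole (1 + j869·0.02) = 1 + j17.38 → |·| ≈ 17.409, ∠ ≈ 86.71°
pole (1 + j869·0.005) = 1 + j4.345 → |·| ≈ 4.4586, ∠ ≈ 77.04°
|L| = 0.32 · 434.5 · 10.908 / (17.409 · 4.4586) ≈ 19.539
Gain = 20 log₁₀(19.539) ≈ 25.82 dB
∠L = (89.87° + 84.74°) − (86.71° + 77.04°) = 10.86°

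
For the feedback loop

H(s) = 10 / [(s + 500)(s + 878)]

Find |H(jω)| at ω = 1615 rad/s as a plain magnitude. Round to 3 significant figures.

At s = jω = j1615:
pole (s+500): 500 + j1615 → |·| = √(500²+1615²) = √2858225 ≈ 1690.6, ∠ = arctan(1615/500) ≈ 72.80°
pole (s+878): 878 + j1615 → |·| = √(878²+1615²) = √3379109 ≈ 1838.2, ∠ = arctan(1615/878) ≈ 61.47°
|H| = 10 / 3.1077e+06 ≈ 3.2178e-06

3.22e-06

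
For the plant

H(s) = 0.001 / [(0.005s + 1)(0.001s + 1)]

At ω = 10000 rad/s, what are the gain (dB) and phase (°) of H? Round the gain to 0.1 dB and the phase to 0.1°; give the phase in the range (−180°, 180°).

At ω = 10000 rad/s:
pole (1 + j10000·0.005) = 1 + j50 → |·| ≈ 50.01, ∠ ≈ 88.85°
pole (1 + j10000·0.001) = 1 + j10 → |·| ≈ 10.05, ∠ ≈ 84.29°
|H| = 0.001 · 1 / (50.01 · 10.05) ≈ 1.9897e-06
Gain = 20 log₁₀(1.9897e-06) ≈ -114.02 dB
∠H = (0°) − (88.85° + 84.29°) = -173.14°

-114.0 dB, -173.1°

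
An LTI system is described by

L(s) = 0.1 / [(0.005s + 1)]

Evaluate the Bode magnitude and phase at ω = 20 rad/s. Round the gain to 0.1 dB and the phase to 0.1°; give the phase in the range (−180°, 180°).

At ω = 20 rad/s:
pole (1 + j20·0.005) = 1 + j0.1 → |·| ≈ 1.005, ∠ ≈ 5.71°
|L| = 0.1 · 1 / (1.005) ≈ 0.099502
Gain = 20 log₁₀(0.099502) ≈ -20.04 dB
∠L = (0°) − (5.71°) = -5.71°

-20.0 dB, -5.7°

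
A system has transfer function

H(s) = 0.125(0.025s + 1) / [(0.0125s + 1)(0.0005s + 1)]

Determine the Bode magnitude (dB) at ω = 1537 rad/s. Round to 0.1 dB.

-14.1 dB

At ω = 1537 rad/s:
zero (1 + j1537·0.025) = 1 + j38.425 → |·| ≈ 38.438, ∠ ≈ 88.51°
pole (1 + j1537·0.0125) = 1 + j19.2125 → |·| ≈ 19.239, ∠ ≈ 87.02°
pole (1 + j1537·0.0005) = 1 + j0.7685 → |·| ≈ 1.2612, ∠ ≈ 37.54°
|H| = 0.125 · 38.438 / (19.239 · 1.2612) ≈ 0.19802
Gain = 20 log₁₀(0.19802) ≈ -14.07 dB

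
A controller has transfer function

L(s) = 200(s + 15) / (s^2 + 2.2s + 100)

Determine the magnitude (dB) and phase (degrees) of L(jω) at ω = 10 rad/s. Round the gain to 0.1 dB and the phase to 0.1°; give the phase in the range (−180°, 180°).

At s = jω = j10:
zero (s+15): 15 + j10 → |·| = √(15²+10²) = √325 ≈ 18.028, ∠ = arctan(10/15) ≈ 33.69°
quadratic: (j10)² + 2.2·j10 + 100 = 0 + j22 → |·| ≈ 22, ∠ ≈ 90.00°
|L| = 200 · 18.028 / 22 ≈ 163.89
Gain = 20 log₁₀(163.89) ≈ 44.29 dB
∠L = 33.69° − 90.00° = -56.31°

44.3 dB, -56.3°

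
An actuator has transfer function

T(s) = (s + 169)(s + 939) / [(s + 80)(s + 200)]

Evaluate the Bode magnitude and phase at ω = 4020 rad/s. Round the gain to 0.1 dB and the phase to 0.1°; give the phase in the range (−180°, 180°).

0.2 dB, -11.6°

At s = jω = j4020:
zero (s+169): 169 + j4020 → |·| = √(169²+4020²) = √16188961 ≈ 4023.6, ∠ = arctan(4020/169) ≈ 87.59°
zero (s+939): 939 + j4020 → |·| = √(939²+4020²) = √17042121 ≈ 4128.2, ∠ = arctan(4020/939) ≈ 76.85°
pole (s+80): 80 + j4020 → |·| = √(80²+4020²) = √16166800 ≈ 4020.8, ∠ = arctan(4020/80) ≈ 88.86°
pole (s+200): 200 + j4020 → |·| = √(200²+4020²) = √16200400 ≈ 4025, ∠ = arctan(4020/200) ≈ 87.15°
|T| = 1 · 1.661e+07 / 1.6184e+07 ≈ 1.0263
Gain = 20 log₁₀(1.0263) ≈ 0.23 dB
∠T = 164.44° − 176.01° = -11.57°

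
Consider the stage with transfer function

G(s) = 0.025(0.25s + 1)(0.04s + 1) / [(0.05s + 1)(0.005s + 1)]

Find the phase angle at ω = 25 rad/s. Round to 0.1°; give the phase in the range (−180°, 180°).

67.4°

At ω = 25 rad/s:
zero (1 + j25·0.25) = 1 + j6.25 → |·| ≈ 6.3295, ∠ ≈ 80.91°
zero (1 + j25·0.04) = 1 + j1 → |·| ≈ 1.4142, ∠ ≈ 45.00°
pole (1 + j25·0.05) = 1 + j1.25 → |·| ≈ 1.6008, ∠ ≈ 51.34°
pole (1 + j25·0.005) = 1 + j0.125 → |·| ≈ 1.0078, ∠ ≈ 7.13°
∠G = (80.91° + 45.00°) − (51.34° + 7.13°) = 67.44°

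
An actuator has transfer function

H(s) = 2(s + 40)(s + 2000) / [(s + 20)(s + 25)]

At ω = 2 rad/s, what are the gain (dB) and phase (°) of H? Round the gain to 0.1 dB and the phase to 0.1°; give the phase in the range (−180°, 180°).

At s = jω = j2:
zero (s+40): 40 + j2 → |·| = √(40²+2²) = √1604 ≈ 40.05, ∠ = arctan(2/40) ≈ 2.86°
zero (s+2000): 2000 + j2 → |·| = √(2000²+2²) = √4000004 ≈ 2000, ∠ = arctan(2/2000) ≈ 0.06°
pole (s+20): 20 + j2 → |·| = √(20²+2²) = √404 ≈ 20.1, ∠ = arctan(2/20) ≈ 5.71°
pole (s+25): 25 + j2 → |·| = √(25²+2²) = √629 ≈ 25.08, ∠ = arctan(2/25) ≈ 4.57°
|H| = 2 · 80100 / 504.11 ≈ 317.79
Gain = 20 log₁₀(317.79) ≈ 50.04 dB
∠H = 2.92° − 10.28° = -7.36°

50.0 dB, -7.4°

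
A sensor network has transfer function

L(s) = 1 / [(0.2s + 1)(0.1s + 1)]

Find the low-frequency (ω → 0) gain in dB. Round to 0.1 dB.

0.0 dB

L(0) = 1 · 1 / 1 = 1
20 log₁₀(1) ≈ 0.00 dB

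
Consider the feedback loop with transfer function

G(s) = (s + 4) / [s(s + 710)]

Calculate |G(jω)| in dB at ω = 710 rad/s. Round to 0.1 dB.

At s = jω = j710:
zero (s+4): 4 + j710 → |·| = √(4²+710²) = √504116 ≈ 710.01, ∠ = arctan(710/4) ≈ 89.68°
pole (s+710): 710 + j710 → |·| = √(710²+710²) = √1008200 ≈ 1004.1, ∠ = arctan(710/710) ≈ 45.00°
pole at origin: |s| = 710, ∠ = 90.00° (in denominator)
|G| = 1 · 710.01 / 7.1291e+05 ≈ 0.00099593
Gain = 20 log₁₀(0.00099593) ≈ -60.04 dB

-60.0 dB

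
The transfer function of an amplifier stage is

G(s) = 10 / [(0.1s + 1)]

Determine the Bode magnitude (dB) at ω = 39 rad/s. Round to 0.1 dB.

7.9 dB

At ω = 39 rad/s:
pole (1 + j39·0.1) = 1 + j3.9 → |·| ≈ 4.0262, ∠ ≈ 75.62°
|G| = 10 · 1 / (4.0262) ≈ 2.4837
Gain = 20 log₁₀(2.4837) ≈ 7.90 dB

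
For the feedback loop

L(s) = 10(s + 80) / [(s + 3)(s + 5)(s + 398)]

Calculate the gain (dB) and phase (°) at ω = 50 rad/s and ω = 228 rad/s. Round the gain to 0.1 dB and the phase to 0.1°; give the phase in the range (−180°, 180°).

ω = 50: -60.6 dB, -146.0°; ω = 228: -79.9 dB, -137.1°

At s = jω = j50:
zero (s+80): 80 + j50 → |·| = √(80²+50²) = √8900 ≈ 94.34, ∠ = arctan(50/80) ≈ 32.01°
pole (s+3): 3 + j50 → |·| = √(3²+50²) = √2509 ≈ 50.09, ∠ = arctan(50/3) ≈ 86.57°
pole (s+5): 5 + j50 → |·| = √(5²+50²) = √2525 ≈ 50.249, ∠ = arctan(50/5) ≈ 84.29°
pole (s+398): 398 + j50 → |·| = √(398²+50²) = √160904 ≈ 401.13, ∠ = arctan(50/398) ≈ 7.16°
|L| = 10 · 94.34 / 1.0096e+06 ≈ 0.00093443
Gain = 20 log₁₀(0.00093443) ≈ -60.59 dB
∠L = 32.01° − 178.02° = -146.01°

At s = jω = j228:
zero (s+80): 80 + j228 → |·| = √(80²+228²) = √58384 ≈ 241.63, ∠ = arctan(228/80) ≈ 70.67°
pole (s+3): 3 + j228 → |·| = √(3²+228²) = √51993 ≈ 228.02, ∠ = arctan(228/3) ≈ 89.25°
pole (s+5): 5 + j228 → |·| = √(5²+228²) = √52009 ≈ 228.05, ∠ = arctan(228/5) ≈ 88.74°
pole (s+398): 398 + j228 → |·| = √(398²+228²) = √210388 ≈ 458.68, ∠ = arctan(228/398) ≈ 29.81°
|L| = 10 · 241.63 / 2.3851e+07 ≈ 0.00010131
Gain = 20 log₁₀(0.00010131) ≈ -79.89 dB
∠L = 70.67° − 207.80° = -137.13°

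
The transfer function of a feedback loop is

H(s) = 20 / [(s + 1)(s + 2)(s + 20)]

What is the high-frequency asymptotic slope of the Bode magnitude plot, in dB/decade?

-60 dB/decade

Each pole contributes −20 dB/decade at high frequency; each zero contributes +20 dB/decade.
Net: 0 zero(s) − 3 pole(s) → -60 dB/decade.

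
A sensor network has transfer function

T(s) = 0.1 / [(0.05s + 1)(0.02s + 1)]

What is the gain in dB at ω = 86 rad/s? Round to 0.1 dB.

-38.9 dB

At ω = 86 rad/s:
pole (1 + j86·0.05) = 1 + j4.3 → |·| ≈ 4.4147, ∠ ≈ 76.91°
pole (1 + j86·0.02) = 1 + j1.72 → |·| ≈ 1.9896, ∠ ≈ 59.83°
|T| = 0.1 · 1 / (4.4147 · 1.9896) ≈ 0.011385
Gain = 20 log₁₀(0.011385) ≈ -38.87 dB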